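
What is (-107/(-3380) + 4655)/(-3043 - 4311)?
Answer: -15734007/24856520 ≈ -0.63299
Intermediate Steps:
(-107/(-3380) + 4655)/(-3043 - 4311) = (-107*(-1/3380) + 4655)/(-7354) = (107/3380 + 4655)*(-1/7354) = (15734007/3380)*(-1/7354) = -15734007/24856520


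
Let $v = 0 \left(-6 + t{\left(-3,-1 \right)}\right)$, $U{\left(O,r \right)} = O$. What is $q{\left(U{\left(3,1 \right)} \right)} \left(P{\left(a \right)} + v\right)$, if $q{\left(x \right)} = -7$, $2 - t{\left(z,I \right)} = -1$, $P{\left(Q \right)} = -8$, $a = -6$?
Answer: $56$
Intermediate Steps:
$t{\left(z,I \right)} = 3$ ($t{\left(z,I \right)} = 2 - -1 = 2 + 1 = 3$)
$v = 0$ ($v = 0 \left(-6 + 3\right) = 0 \left(-3\right) = 0$)
$q{\left(U{\left(3,1 \right)} \right)} \left(P{\left(a \right)} + v\right) = - 7 \left(-8 + 0\right) = \left(-7\right) \left(-8\right) = 56$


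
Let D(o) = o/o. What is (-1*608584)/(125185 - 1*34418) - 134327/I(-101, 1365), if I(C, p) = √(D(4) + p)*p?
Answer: -608584/90767 - 134327*√1366/1864590 ≈ -9.3675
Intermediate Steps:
D(o) = 1
I(C, p) = p*√(1 + p) (I(C, p) = √(1 + p)*p = p*√(1 + p))
(-1*608584)/(125185 - 1*34418) - 134327/I(-101, 1365) = (-1*608584)/(125185 - 1*34418) - 134327*1/(1365*√(1 + 1365)) = -608584/(125185 - 34418) - 134327*√1366/1864590 = -608584/90767 - 134327*√1366/1864590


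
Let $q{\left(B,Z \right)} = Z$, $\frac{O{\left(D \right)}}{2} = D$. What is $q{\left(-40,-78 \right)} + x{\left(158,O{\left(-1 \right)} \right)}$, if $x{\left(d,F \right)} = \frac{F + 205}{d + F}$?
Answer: $- \frac{11965}{156} \approx -76.699$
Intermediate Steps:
$O{\left(D \right)} = 2 D$
$x{\left(d,F \right)} = \frac{205 + F}{F + d}$
$q{\left(-40,-78 \right)} + x{\left(158,O{\left(-1 \right)} \right)} = -78 + \frac{205 + 2 \left(-1\right)}{2 \left(-1\right) + 158} = -78 + \frac{205 - 2}{-2 + 158} = -78 + \frac{1}{156} \cdot 203 = -78 + \frac{203}{156} = - \frac{11965}{156}$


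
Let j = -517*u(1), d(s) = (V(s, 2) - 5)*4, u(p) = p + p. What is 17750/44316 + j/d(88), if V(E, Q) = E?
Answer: -2495609/919557 ≈ -2.7139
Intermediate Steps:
u(p) = 2*p
d(s) = -20 + 4*s (d(s) = (s - 5)*4 = (-5 + s)*4 = -20 + 4*s)
j = -1034 ≈ -1034.0
17750/44316 + j/d(88) = 17750/44316 - 1034/(-20 + 4*88) = 17750*(1/44316) - 1034/(-20 + 352) = 8875/22158 - 1034/332 = 8875/22158 - 1034*1/332 = 8875/22158 - 517/166 = -2495609/919557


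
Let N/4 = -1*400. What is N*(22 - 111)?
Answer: 142400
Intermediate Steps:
N = -1600 (N = 4*(-1*400) = 4*(-400) = -1600)
N*(22 - 111) = -1600*(22 - 111) = -1600*(-89) = 142400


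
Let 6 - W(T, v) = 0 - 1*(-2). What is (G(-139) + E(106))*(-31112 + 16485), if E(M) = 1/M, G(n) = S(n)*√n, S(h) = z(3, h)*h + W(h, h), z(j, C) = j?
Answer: -14627/106 + 6040951*I*√139 ≈ -137.99 + 7.1222e+7*I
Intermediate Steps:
W(T, v) = 4 (W(T, v) = 6 - (0 - 1*(-2)) = 6 - (0 + 2) = 6 - 1*2 = 6 - 2 = 4)
S(h) = 4 + 3*h (S(h) = 3*h + 4 = 4 + 3*h)
G(n) = √n*(4 + 3*n) (G(n) = (4 + 3*n)*√n = √n*(4 + 3*n))
(G(-139) + E(106))*(-31112 + 16485) = (√(-139)*(4 + 3*(-139)) + 1/106)*(-31112 + 16485) = ((I*√139)*(4 - 417) + 1/106)*(-14627) = ((I*√139)*(-413) + 1/106)*(-14627) = (-413*I*√139 + 1/106)*(-14627) = (1/106 - 413*I*√139)*(-14627) = -14627/106 + 6040951*I*√139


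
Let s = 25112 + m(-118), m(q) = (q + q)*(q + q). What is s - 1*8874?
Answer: 71934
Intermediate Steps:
m(q) = 4*q² (m(q) = (2*q)*(2*q) = 4*q²)
s = 80808 (s = 25112 + 4*(-118)² = 25112 + 4*13924 = 25112 + 55696 = 80808)
s - 1*8874 = 80808 - 1*8874 = 80808 - 8874 = 71934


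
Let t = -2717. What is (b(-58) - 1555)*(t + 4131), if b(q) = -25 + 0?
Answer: -2234120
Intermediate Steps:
b(q) = -25
(b(-58) - 1555)*(t + 4131) = (-25 - 1555)*(-2717 + 4131) = -1580*1414 = -2234120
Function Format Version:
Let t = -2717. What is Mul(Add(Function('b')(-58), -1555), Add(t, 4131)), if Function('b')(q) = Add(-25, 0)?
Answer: -2234120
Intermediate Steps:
Function('b')(q) = -25
Mul(Add(Function('b')(-58), -1555), Add(t, 4131)) = Mul(Add(-25, -1555), Add(-2717, 4131)) = Mul(-1580, 1414) = -2234120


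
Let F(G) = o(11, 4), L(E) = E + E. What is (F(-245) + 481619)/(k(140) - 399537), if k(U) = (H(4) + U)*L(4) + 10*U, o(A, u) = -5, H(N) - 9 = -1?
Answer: -481614/396953 ≈ -1.2133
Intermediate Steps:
H(N) = 8 (H(N) = 9 - 1 = 8)
L(E) = 2*E
F(G) = -5
k(U) = 64 + 18*U (k(U) = (8 + U)*(2*4) + 10*U = (8 + U)*8 + 10*U = (64 + 8*U) + 10*U = 64 + 18*U)
(F(-245) + 481619)/(k(140) - 399537) = (-5 + 481619)/((64 + 18*140) - 399537) = 481614/((64 + 2520) - 399537) = 481614/(2584 - 399537) = 481614/(-396953) = 481614*(-1/396953) = -481614/396953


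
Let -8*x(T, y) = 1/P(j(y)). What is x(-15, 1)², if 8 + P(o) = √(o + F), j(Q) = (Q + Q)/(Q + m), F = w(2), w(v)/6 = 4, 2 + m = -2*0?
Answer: 1/(64*(8 - √22)²) ≈ 0.0014265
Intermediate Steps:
m = -2 (m = -2 - 2*0 = -2 + 0 = -2)
w(v) = 24 (w(v) = 6*4 = 24)
F = 24
j(Q) = 2*Q/(-2 + Q) (j(Q) = (Q + Q)/(Q - 2) = (2*Q)/(-2 + Q) = 2*Q/(-2 + Q))
P(o) = -8 + √(24 + o) (P(o) = -8 + √(o + 24) = -8 + √(24 + o))
x(T, y) = -1/(8*(-8 + √(24 + 2*y/(-2 + y))))
x(-15, 1)² = (-1/(-64 + 8*√2*√((-24 + 13*1)/(-2 + 1))))² = (-1/(-64 + 8*√2*√((-24 + 13)/(-1))))² = (-1/(-64 + 8*√2*√(-1*(-11))))² = (-1/(-64 + 8*√2*√11))² = (-1/(-64 + 8*√22))² = (-64 + 8*√22)⁻²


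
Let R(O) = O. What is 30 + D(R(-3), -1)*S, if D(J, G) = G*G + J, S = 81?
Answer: -132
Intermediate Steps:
D(J, G) = J + G² (D(J, G) = G² + J = J + G²)
30 + D(R(-3), -1)*S = 30 + (-3 + (-1)²)*81 = 30 + (-3 + 1)*81 = 30 - 2*81 = 30 - 162 = -132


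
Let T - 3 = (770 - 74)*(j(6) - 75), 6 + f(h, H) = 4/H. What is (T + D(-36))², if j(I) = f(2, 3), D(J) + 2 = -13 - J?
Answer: 3071819776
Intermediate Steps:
D(J) = -15 - J (D(J) = -2 + (-13 - J) = -15 - J)
f(h, H) = -6 + 4/H
j(I) = -14/3 (j(I) = -6 + 4/3 = -14/3)
T = -55445 (T = 3 + (770 - 74)*(-14/3 - 75) = 3 + 696*(-239/3) = 3 - 55448 = -55445)
(T + D(-36))² = (-55445 + (-15 - 1*(-36)))² = (-55445 + (-15 + 36))² = (-55445 + 21)² = (-55424)² = 3071819776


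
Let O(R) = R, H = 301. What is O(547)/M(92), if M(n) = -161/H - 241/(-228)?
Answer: 5362788/5119 ≈ 1047.6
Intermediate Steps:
M(n) = 5119/9804 (M(n) = -161/301 - 241/(-228) = -161*1/301 - 241*(-1/228) = -23/43 + 241/228 = 5119/9804)
O(547)/M(92) = 547/(5119/9804) = 547*(9804/5119) = 5362788/5119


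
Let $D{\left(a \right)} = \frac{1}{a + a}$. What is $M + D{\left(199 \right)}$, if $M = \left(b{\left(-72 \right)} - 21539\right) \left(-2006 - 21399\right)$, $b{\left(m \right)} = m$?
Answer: $\frac{201310571091}{398} \approx 5.0581 \cdot 10^{8}$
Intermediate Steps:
$D{\left(a \right)} = \frac{1}{2 a}$
$M = 505805455$ ($M = \left(-72 - 21539\right) \left(-2006 - 21399\right) = \left(-21611\right) \left(-23405\right) = 505805455$)
$M + D{\left(199 \right)} = 505805455 + \frac{1}{2 \cdot 199} = 505805455 + \frac{1}{2} \cdot \frac{1}{199} = 505805455 + \frac{1}{398} = \frac{201310571091}{398}$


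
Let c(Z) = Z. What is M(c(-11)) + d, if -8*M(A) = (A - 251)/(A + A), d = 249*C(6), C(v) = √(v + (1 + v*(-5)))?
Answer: -131/88 + 249*I*√23 ≈ -1.4886 + 1194.2*I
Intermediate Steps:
C(v) = √(1 - 4*v) (C(v) = √(v + (1 - 5*v)) = √(1 - 4*v))
d = 249*I*√23 (d = 249*√(1 - 4*6) = 249*√(1 - 24) = 249*√(-23) = 249*(I*√23) = 249*I*√23 ≈ 1194.2*I)
M(A) = -(-251 + A)/(16*A) (M(A) = -(A - 251)/(8*(A + A)) = -(-251 + A)/(8*(2*A)) = -(-251 + A)*1/(2*A)/8 = -(-251 + A)/(16*A))
M(c(-11)) + d = (1/16)*(251 - 1*(-11))/(-11) + 249*I*√23 = (1/16)*(-1/11)*(251 + 11) + 249*I*√23 = (1/16)*(-1/11)*262 + 249*I*√23 = -131/88 + 249*I*√23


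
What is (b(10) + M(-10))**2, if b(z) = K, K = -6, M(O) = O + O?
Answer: 676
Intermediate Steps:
M(O) = 2*O
b(z) = -6
(b(10) + M(-10))**2 = (-6 + 2*(-10))**2 = (-6 - 20)**2 = (-26)**2 = 676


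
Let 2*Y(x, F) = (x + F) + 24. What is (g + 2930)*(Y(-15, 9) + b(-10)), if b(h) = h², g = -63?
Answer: 312503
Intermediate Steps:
Y(x, F) = 12 + F/2 + x/2 (Y(x, F) = ((x + F) + 24)/2 = ((F + x) + 24)/2 = (24 + F + x)/2 = 12 + F/2 + x/2)
(g + 2930)*(Y(-15, 9) + b(-10)) = (-63 + 2930)*((12 + (½)*9 + (½)*(-15)) + (-10)²) = 2867*((12 + 9/2 - 15/2) + 100) = 2867*(9 + 100) = 2867*109 = 312503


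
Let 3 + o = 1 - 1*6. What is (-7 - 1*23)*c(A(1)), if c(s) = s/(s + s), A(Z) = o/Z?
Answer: -15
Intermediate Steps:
o = -8 (o = -3 + (1 - 1*6) = -3 + (1 - 6) = -3 - 5 = -8)
A(Z) = -8/Z
c(s) = ½ (c(s) = s/((2*s)) = (1/(2*s))*s = ½)
(-7 - 1*23)*c(A(1)) = (-7 - 1*23)*(½) = (-7 - 23)*(½) = -30*½ = -15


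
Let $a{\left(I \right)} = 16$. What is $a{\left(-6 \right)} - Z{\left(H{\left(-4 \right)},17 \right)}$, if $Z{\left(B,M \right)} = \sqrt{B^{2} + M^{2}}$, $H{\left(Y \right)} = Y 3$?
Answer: $16 - \sqrt{433} \approx -4.8087$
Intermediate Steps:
$H{\left(Y \right)} = 3 Y$
$a{\left(-6 \right)} - Z{\left(H{\left(-4 \right)},17 \right)} = 16 - \sqrt{\left(3 \left(-4\right)\right)^{2} + 17^{2}} = 16 - \sqrt{\left(-12\right)^{2} + 289} = 16 - \sqrt{144 + 289} = 16 - \sqrt{433}$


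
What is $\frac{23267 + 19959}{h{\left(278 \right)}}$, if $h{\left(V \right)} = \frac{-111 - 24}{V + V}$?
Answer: $- \frac{24033656}{135} \approx -1.7803 \cdot 10^{5}$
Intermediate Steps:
$h{\left(V \right)} = - \frac{135}{2 V}$
$\frac{23267 + 19959}{h{\left(278 \right)}} = \frac{23267 + 19959}{\left(- \frac{135}{2}\right) \frac{1}{278}} = \frac{43226}{\left(- \frac{135}{2}\right) \frac{1}{278}} = \frac{43226}{- \frac{135}{556}} = 43226 \left(- \frac{556}{135}\right) = - \frac{24033656}{135}$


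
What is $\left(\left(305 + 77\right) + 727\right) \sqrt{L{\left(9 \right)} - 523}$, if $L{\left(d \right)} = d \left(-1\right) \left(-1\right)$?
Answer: $1109 i \sqrt{514} \approx 25143.0 i$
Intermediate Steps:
$L{\left(d \right)} = d$ ($L{\left(d \right)} = - d \left(-1\right) = d$)
$\left(\left(305 + 77\right) + 727\right) \sqrt{L{\left(9 \right)} - 523} = \left(\left(305 + 77\right) + 727\right) \sqrt{9 - 523} = \left(382 + 727\right) \sqrt{-514} = 1109 i \sqrt{514}$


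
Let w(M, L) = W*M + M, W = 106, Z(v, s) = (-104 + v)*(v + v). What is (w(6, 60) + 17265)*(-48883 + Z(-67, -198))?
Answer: -465026883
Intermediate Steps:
Z(v, s) = 2*v*(-104 + v) (Z(v, s) = (-104 + v)*(2*v) = 2*v*(-104 + v))
w(M, L) = 107*M (w(M, L) = 106*M + M = 107*M)
(w(6, 60) + 17265)*(-48883 + Z(-67, -198)) = (107*6 + 17265)*(-48883 + 2*(-67)*(-104 - 67)) = (642 + 17265)*(-48883 + 2*(-67)*(-171)) = 17907*(-48883 + 22914) = 17907*(-25969) = -465026883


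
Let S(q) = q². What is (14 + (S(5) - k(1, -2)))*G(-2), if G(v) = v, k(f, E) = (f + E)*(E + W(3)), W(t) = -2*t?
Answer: -62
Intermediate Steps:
k(f, E) = (-6 + E)*(E + f) (k(f, E) = (f + E)*(E - 2*3) = (E + f)*(E - 6) = (E + f)*(-6 + E) = (-6 + E)*(E + f))
(14 + (S(5) - k(1, -2)))*G(-2) = (14 + (5² - ((-2)² - 6*(-2) - 6*1 - 2*1)))*(-2) = (14 + (25 - (4 + 12 - 6 - 2)))*(-2) = (14 + (25 - 1*8))*(-2) = (14 + (25 - 8))*(-2) = (14 + 17)*(-2) = 31*(-2) = -62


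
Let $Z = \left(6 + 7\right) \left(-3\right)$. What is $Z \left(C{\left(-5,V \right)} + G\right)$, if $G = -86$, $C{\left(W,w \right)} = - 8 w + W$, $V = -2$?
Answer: $2925$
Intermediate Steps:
$C{\left(W,w \right)} = W - 8 w$
$Z = -39$ ($Z = 13 \left(-3\right) = -39$)
$Z \left(C{\left(-5,V \right)} + G\right) = - 39 \left(\left(-5 - -16\right) - 86\right) = - 39 \left(\left(-5 + 16\right) - 86\right) = - 39 \left(11 - 86\right) = \left(-39\right) \left(-75\right) = 2925$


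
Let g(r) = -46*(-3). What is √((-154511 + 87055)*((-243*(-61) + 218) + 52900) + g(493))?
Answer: I*√4583027958 ≈ 67698.0*I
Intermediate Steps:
g(r) = 138
√((-154511 + 87055)*((-243*(-61) + 218) + 52900) + g(493)) = √((-154511 + 87055)*((-243*(-61) + 218) + 52900) + 138) = √(-67456*((14823 + 218) + 52900) + 138) = √(-67456*(15041 + 52900) + 138) = √(-67456*67941 + 138) = √(-4583028096 + 138) = √(-4583027958) = I*√4583027958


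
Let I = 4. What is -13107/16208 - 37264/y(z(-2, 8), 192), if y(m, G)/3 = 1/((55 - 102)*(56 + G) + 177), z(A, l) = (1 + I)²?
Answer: 6933027975527/48624 ≈ 1.4258e+8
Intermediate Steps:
z(A, l) = 25 (z(A, l) = (1 + 4)² = 5² = 25)
y(m, G) = 3/(-2455 - 47*G) (y(m, G) = 3/((55 - 102)*(56 + G) + 177) = 3/(-47*(56 + G) + 177) = 3/((-2632 - 47*G) + 177) = 3/(-2455 - 47*G))
-13107/16208 - 37264/y(z(-2, 8), 192) = -13107/16208 - 37264/((-3/(2455 + 47*192))) = -13107*1/16208 - 37264/((-3/(2455 + 9024))) = -13107/16208 - 37264/((-3/11479)) = -13107/16208 - 37264/((-3*1/11479)) = -13107/16208 - 37264/(-3/11479) = -13107/16208 - 37264*(-11479/3) = -13107/16208 + 427753456/3 = 6933027975527/48624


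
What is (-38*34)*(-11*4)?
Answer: 56848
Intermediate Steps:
(-38*34)*(-11*4) = -1292*(-44) = 56848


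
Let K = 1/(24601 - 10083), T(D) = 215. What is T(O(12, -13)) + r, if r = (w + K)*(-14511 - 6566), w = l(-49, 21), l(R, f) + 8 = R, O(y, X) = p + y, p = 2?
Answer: 2492123685/2074 ≈ 1.2016e+6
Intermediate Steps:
O(y, X) = 2 + y
l(R, f) = -8 + R
w = -57 (w = -8 - 49 = -57)
K = 1/14518 ≈ 6.8880e-5
r = 2491677775/2074 (r = (-57 + 1/14518)*(-14511 - 6566) = -827525/14518*(-21077) = 2491677775/2074 ≈ 1.2014e+6)
T(O(12, -13)) + r = 215 + 2491677775/2074 = 2492123685/2074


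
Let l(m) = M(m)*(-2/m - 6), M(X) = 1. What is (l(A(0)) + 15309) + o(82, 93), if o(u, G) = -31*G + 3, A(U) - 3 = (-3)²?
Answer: 74537/6 ≈ 12423.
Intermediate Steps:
A(U) = 12 (A(U) = 3 + (-3)² = 3 + 9 = 12)
o(u, G) = 3 - 31*G
l(m) = -6 - 2/m (l(m) = 1*(-2/m - 6) = 1*(-6 - 2/m) = -6 - 2/m)
(l(A(0)) + 15309) + o(82, 93) = ((-6 - 2/12) + 15309) + (3 - 31*93) = ((-6 - 2*1/12) + 15309) + (3 - 2883) = ((-6 - ⅙) + 15309) - 2880 = (-37/6 + 15309) - 2880 = 91817/6 - 2880 = 74537/6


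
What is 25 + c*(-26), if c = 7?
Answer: -157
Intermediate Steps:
25 + c*(-26) = 25 + 7*(-26) = 25 - 182 = -157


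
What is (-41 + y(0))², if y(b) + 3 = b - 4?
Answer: 2304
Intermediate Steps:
y(b) = -7 + b (y(b) = -3 + (b - 4) = -3 + (-4 + b) = -7 + b)
(-41 + y(0))² = (-41 + (-7 + 0))² = (-41 - 7)² = (-48)² = 2304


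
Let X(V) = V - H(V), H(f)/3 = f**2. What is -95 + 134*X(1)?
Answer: -363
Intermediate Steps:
H(f) = 3*f**2
X(V) = V - 3*V**2
-95 + 134*X(1) = -95 + 134*(1*(1 - 3*1)) = -95 + 134*(1*(1 - 3)) = -95 + 134*(1*(-2)) = -95 + 134*(-2) = -95 - 268 = -363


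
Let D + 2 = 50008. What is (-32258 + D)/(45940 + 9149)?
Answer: 1972/6121 ≈ 0.32217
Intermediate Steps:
D = 50006 (D = -2 + 50008 = 50006)
(-32258 + D)/(45940 + 9149) = (-32258 + 50006)/(45940 + 9149) = 17748/55089 = 17748*(1/55089) = 1972/6121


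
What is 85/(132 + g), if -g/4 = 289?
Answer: -85/1024 ≈ -0.083008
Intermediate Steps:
g = -1156 (g = -4*289 = -1156)
85/(132 + g) = 85/(132 - 1156) = 85/(-1024) = 85*(-1/1024) = -85/1024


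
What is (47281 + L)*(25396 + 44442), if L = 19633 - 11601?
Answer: 3862949294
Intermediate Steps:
L = 8032
(47281 + L)*(25396 + 44442) = (47281 + 8032)*(25396 + 44442) = 55313*69838 = 3862949294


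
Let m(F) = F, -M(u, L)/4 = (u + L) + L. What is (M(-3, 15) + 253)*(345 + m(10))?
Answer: 51475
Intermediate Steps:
M(u, L) = -8*L - 4*u (M(u, L) = -4*((u + L) + L) = -4*((L + u) + L) = -4*(u + 2*L) = -8*L - 4*u)
(M(-3, 15) + 253)*(345 + m(10)) = ((-8*15 - 4*(-3)) + 253)*(345 + 10) = ((-120 + 12) + 253)*355 = (-108 + 253)*355 = 145*355 = 51475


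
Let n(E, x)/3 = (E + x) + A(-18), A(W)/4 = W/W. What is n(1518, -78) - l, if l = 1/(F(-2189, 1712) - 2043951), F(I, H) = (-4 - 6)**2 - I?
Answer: 8844479785/2041662 ≈ 4332.0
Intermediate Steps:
A(W) = 4 (A(W) = 4*(W/W) = 4*1 = 4)
F(I, H) = 100 - I (F(I, H) = (-10)**2 - I = 100 - I)
n(E, x) = 12 + 3*E + 3*x (n(E, x) = 3*((E + x) + 4) = 3*(4 + E + x) = 12 + 3*E + 3*x)
l = -1/2041662 (l = 1/((100 - 1*(-2189)) - 2043951) = 1/((100 + 2189) - 2043951) = 1/(2289 - 2043951) = 1/(-2041662) = -1/2041662 ≈ -4.8980e-7)
n(1518, -78) - l = (12 + 3*1518 + 3*(-78)) - 1*(-1/2041662) = (12 + 4554 - 234) + 1/2041662 = 4332 + 1/2041662 = 8844479785/2041662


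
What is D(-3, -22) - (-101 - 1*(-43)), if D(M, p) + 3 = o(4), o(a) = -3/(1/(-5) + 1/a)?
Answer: -5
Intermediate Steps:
o(a) = -3/(-1/5 + 1/a) (o(a) = -3/(1*(-1/5) + 1/a) = -3/(-1/5 + 1/a))
D(M, p) = -63 (D(M, p) = -3 + 15*4/(-5 + 4) = -3 + 15*4/(-1) = -3 + 15*4*(-1) = -3 - 60 = -63)
D(-3, -22) - (-101 - 1*(-43)) = -63 - (-101 - 1*(-43)) = -63 - (-101 + 43) = -63 - 1*(-58) = -63 + 58 = -5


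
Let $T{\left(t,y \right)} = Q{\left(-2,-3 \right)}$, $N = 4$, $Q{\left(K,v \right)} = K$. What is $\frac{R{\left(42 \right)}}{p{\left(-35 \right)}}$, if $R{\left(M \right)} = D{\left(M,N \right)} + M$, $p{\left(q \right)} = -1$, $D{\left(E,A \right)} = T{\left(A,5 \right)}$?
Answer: $-40$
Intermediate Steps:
$T{\left(t,y \right)} = -2$
$D{\left(E,A \right)} = -2$
$R{\left(M \right)} = -2 + M$
$\frac{R{\left(42 \right)}}{p{\left(-35 \right)}} = \frac{-2 + 42}{-1} = 40 \left(-1\right) = -40$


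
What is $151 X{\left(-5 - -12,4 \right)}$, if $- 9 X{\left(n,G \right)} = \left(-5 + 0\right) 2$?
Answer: $\frac{1510}{9} \approx 167.78$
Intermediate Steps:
$X{\left(n,G \right)} = \frac{10}{9}$ ($X{\left(n,G \right)} = - \frac{\left(-5 + 0\right) 2}{9} = - \frac{\left(-5\right) 2}{9} = \left(- \frac{1}{9}\right) \left(-10\right) = \frac{10}{9}$)
$151 X{\left(-5 - -12,4 \right)} = 151 \cdot \frac{10}{9} = \frac{1510}{9}$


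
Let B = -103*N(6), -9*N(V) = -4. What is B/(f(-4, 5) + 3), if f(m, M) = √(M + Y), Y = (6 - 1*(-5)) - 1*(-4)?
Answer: 412/33 - 824*√5/99 ≈ -6.1265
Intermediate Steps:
N(V) = 4/9 (N(V) = -⅑*(-4) = 4/9)
Y = 15 (Y = (6 + 5) + 4 = 11 + 4 = 15)
f(m, M) = √(15 + M) (f(m, M) = √(M + 15) = √(15 + M))
B = -412/9 (B = -103*4/9 = -412/9 ≈ -45.778)
B/(f(-4, 5) + 3) = -412/(9*(√(15 + 5) + 3)) = -412/(9*(√20 + 3)) = -412/(9*(2*√5 + 3)) = -412/(9*(3 + 2*√5))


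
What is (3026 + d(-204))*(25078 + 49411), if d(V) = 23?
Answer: 227116961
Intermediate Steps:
(3026 + d(-204))*(25078 + 49411) = (3026 + 23)*(25078 + 49411) = 3049*74489 = 227116961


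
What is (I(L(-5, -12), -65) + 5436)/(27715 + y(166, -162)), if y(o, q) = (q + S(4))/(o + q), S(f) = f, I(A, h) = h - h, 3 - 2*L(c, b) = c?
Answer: 10872/55351 ≈ 0.19642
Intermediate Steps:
L(c, b) = 3/2 - c/2
I(A, h) = 0
y(o, q) = (4 + q)/(o + q) (y(o, q) = (q + 4)/(o + q) = (4 + q)/(o + q))
(I(L(-5, -12), -65) + 5436)/(27715 + y(166, -162)) = (0 + 5436)/(27715 + (4 - 162)/(166 - 162)) = 5436/(27715 - 158/4) = 5436/(27715 + (¼)*(-158)) = 5436/(27715 - 79/2) = 5436/(55351/2) = 5436*(2/55351) = 10872/55351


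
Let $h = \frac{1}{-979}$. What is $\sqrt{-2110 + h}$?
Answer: $\frac{i \sqrt{2022311489}}{979} \approx 45.935 i$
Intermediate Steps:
$h = - \frac{1}{979} \approx -0.0010215$
$\sqrt{-2110 + h} = \sqrt{-2110 - \frac{1}{979}} = \sqrt{- \frac{2065691}{979}} = \frac{i \sqrt{2022311489}}{979}$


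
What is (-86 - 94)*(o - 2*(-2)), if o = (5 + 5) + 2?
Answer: -2880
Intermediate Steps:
o = 12 (o = 10 + 2 = 12)
(-86 - 94)*(o - 2*(-2)) = (-86 - 94)*(12 - 2*(-2)) = -180*(12 + 4) = -180*16 = -2880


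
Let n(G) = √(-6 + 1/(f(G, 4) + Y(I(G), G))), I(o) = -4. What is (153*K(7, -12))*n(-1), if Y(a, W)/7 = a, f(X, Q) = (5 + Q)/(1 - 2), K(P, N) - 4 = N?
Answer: -1224*I*√8251/37 ≈ -3004.9*I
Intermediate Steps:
K(P, N) = 4 + N
f(X, Q) = -5 - Q (f(X, Q) = (5 + Q)/(-1) = (5 + Q)*(-1) = -5 - Q)
Y(a, W) = 7*a
n(G) = I*√8251/37 (n(G) = √(-6 + 1/((-5 - 1*4) + 7*(-4))) = √(-6 + 1/((-5 - 4) - 28)) = √(-6 + 1/(-9 - 28)) = √(-6 + 1/(-37)) = √(-6 - 1/37) = √(-223/37) = I*√8251/37)
(153*K(7, -12))*n(-1) = (153*(4 - 12))*(I*√8251/37) = (153*(-8))*(I*√8251/37) = -1224*I*√8251/37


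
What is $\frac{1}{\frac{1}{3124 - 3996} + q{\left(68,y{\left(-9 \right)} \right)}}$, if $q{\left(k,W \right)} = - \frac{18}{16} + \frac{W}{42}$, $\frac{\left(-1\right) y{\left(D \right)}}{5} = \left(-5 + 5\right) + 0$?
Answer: $- \frac{436}{491} \approx -0.88798$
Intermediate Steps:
$y{\left(D \right)} = 0$ ($y{\left(D \right)} = - 5 \left(\left(-5 + 5\right) + 0\right) = - 5 \left(0 + 0\right) = \left(-5\right) 0 = 0$)
$q{\left(k,W \right)} = - \frac{9}{8} + \frac{W}{42}$ ($q{\left(k,W \right)} = \left(-18\right) \frac{1}{16} + W \frac{1}{42} = - \frac{9}{8} + \frac{W}{42}$)
$\frac{1}{\frac{1}{3124 - 3996} + q{\left(68,y{\left(-9 \right)} \right)}} = \frac{1}{\frac{1}{3124 - 3996} + \left(- \frac{9}{8} + \frac{1}{42} \cdot 0\right)} = \frac{1}{\frac{1}{-872} + \left(- \frac{9}{8} + 0\right)} = \frac{1}{- \frac{1}{872} - \frac{9}{8}} = \frac{1}{- \frac{491}{436}} = - \frac{436}{491}$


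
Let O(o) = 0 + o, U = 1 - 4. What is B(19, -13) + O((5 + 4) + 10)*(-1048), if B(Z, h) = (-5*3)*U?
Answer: -19867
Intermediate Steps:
U = -3
O(o) = o
B(Z, h) = 45 (B(Z, h) = -5*3*(-3) = -15*(-3) = 45)
B(19, -13) + O((5 + 4) + 10)*(-1048) = 45 + ((5 + 4) + 10)*(-1048) = 45 + (9 + 10)*(-1048) = 45 + 19*(-1048) = 45 - 19912 = -19867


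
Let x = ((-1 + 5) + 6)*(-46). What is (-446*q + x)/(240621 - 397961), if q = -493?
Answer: -109709/78670 ≈ -1.3945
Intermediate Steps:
x = -460 (x = (4 + 6)*(-46) = 10*(-46) = -460)
(-446*q + x)/(240621 - 397961) = (-446*(-493) - 460)/(240621 - 397961) = (219878 - 460)/(-157340) = 219418*(-1/157340) = -109709/78670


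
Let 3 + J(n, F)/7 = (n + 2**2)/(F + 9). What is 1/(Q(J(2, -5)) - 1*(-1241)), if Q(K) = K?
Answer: 2/2461 ≈ 0.00081268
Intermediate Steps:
J(n, F) = -21 + 7*(4 + n)/(9 + F) (J(n, F) = -21 + 7*((n + 2**2)/(F + 9)) = -21 + 7*((n + 4)/(9 + F)) = -21 + 7*((4 + n)/(9 + F)) = -21 + 7*(4 + n)/(9 + F))
1/(Q(J(2, -5)) - 1*(-1241)) = 1/(7*(-23 + 2 - 3*(-5))/(9 - 5) - 1*(-1241)) = 1/(7*(-23 + 2 + 15)/4 + 1241) = 1/(7*(1/4)*(-6) + 1241) = 1/(-21/2 + 1241) = 1/(2461/2) = 2/2461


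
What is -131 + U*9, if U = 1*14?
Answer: -5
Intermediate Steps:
U = 14
-131 + U*9 = -131 + 14*9 = -131 + 126 = -5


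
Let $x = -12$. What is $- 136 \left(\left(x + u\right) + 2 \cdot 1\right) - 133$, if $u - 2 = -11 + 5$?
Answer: $1771$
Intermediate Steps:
$u = -4$ ($u = 2 + \left(-11 + 5\right) = 2 - 6 = -4$)
$- 136 \left(\left(x + u\right) + 2 \cdot 1\right) - 133 = - 136 \left(\left(-12 - 4\right) + 2 \cdot 1\right) - 133 = - 136 \left(-16 + 2\right) - 133 = \left(-136\right) \left(-14\right) - 133 = 1904 - 133 = 1771$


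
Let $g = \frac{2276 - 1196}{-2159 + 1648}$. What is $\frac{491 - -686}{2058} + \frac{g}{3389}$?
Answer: $\frac{290868749}{509143026} \approx 0.57129$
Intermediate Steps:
$g = - \frac{1080}{511}$ ($g = \frac{1080}{-511} = 1080 \left(- \frac{1}{511}\right) = - \frac{1080}{511} \approx -2.1135$)
$\frac{491 - -686}{2058} + \frac{g}{3389} = \frac{491 - -686}{2058} - \frac{1080}{511 \cdot 3389} = \left(491 + 686\right) \frac{1}{2058} - \frac{1080}{1731779} = 1177 \cdot \frac{1}{2058} - \frac{1080}{1731779} = \frac{1177}{2058} - \frac{1080}{1731779} = \frac{290868749}{509143026}$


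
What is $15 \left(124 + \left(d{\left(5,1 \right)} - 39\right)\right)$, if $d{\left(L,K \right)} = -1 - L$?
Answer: $1185$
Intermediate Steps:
$15 \left(124 + \left(d{\left(5,1 \right)} - 39\right)\right) = 15 \left(124 - 45\right) = 15 \cdot 79 = 1185$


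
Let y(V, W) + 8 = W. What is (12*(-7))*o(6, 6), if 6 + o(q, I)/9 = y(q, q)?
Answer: 6048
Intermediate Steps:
y(V, W) = -8 + W
o(q, I) = -126 + 9*q (o(q, I) = -54 + 9*(-8 + q) = -54 + (-72 + 9*q) = -126 + 9*q)
(12*(-7))*o(6, 6) = (12*(-7))*(-126 + 9*6) = -84*(-126 + 54) = -84*(-72) = 6048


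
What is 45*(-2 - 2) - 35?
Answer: -215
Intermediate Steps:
45*(-2 - 2) - 35 = 45*(-4) - 35 = -180 - 35 = -215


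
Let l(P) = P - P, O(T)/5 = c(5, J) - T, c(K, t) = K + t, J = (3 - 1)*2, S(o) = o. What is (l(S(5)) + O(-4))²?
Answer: 4225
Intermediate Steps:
J = 4 (J = 2*2 = 4)
O(T) = 45 - 5*T (O(T) = 5*((5 + 4) - T) = 5*(9 - T) = 45 - 5*T)
l(P) = 0
(l(S(5)) + O(-4))² = (0 + (45 - 5*(-4)))² = (0 + (45 + 20))² = (0 + 65)² = 65² = 4225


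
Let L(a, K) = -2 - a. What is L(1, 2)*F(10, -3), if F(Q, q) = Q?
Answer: -30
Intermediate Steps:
L(1, 2)*F(10, -3) = (-2 - 1*1)*10 = (-2 - 1)*10 = -3*10 = -30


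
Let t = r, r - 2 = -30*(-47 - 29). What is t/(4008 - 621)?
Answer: 2282/3387 ≈ 0.67375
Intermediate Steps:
r = 2282 (r = 2 - 30*(-47 - 29) = 2 - 30*(-76) = 2 + 2280 = 2282)
t = 2282
t/(4008 - 621) = 2282/(4008 - 621) = 2282/3387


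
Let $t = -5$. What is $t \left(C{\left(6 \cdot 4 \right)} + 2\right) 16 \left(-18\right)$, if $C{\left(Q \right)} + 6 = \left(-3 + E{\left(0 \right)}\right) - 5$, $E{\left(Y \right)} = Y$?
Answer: $-17280$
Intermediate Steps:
$C{\left(Q \right)} = -14$ ($C{\left(Q \right)} = -6 + \left(\left(-3 + 0\right) - 5\right) = -6 - 8 = -14$)
$t \left(C{\left(6 \cdot 4 \right)} + 2\right) 16 \left(-18\right) = - 5 \left(-14 + 2\right) 16 \left(-18\right) = \left(-5\right) \left(-12\right) 16 \left(-18\right) = 60 \cdot 16 \left(-18\right) = 960 \left(-18\right) = -17280$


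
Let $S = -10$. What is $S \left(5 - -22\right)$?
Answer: $-270$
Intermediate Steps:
$S \left(5 - -22\right) = - 10 \left(5 - -22\right) = - 10 \left(5 + 22\right) = \left(-10\right) 27 = -270$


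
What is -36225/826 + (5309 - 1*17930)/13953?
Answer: -24565351/548818 ≈ -44.760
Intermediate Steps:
-36225/826 + (5309 - 1*17930)/13953 = -36225*1/826 + (5309 - 17930)*(1/13953) = -5175/118 - 12621*1/13953 = -5175/118 - 4207/4651 = -24565351/548818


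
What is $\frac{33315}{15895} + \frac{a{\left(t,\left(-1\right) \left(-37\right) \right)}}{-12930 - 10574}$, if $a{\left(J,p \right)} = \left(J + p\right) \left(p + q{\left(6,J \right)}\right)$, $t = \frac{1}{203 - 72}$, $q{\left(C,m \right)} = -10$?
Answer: $\frac{1256213658}{611763581} \approx 2.0534$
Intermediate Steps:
$t = \frac{1}{131} \approx 0.0076336$
$a{\left(J,p \right)} = \left(-10 + p\right) \left(J + p\right)$ ($a{\left(J,p \right)} = \left(J + p\right) \left(p - 10\right) = \left(J + p\right) \left(-10 + p\right) = \left(-10 + p\right) \left(J + p\right)$)
$\frac{33315}{15895} + \frac{a{\left(t,\left(-1\right) \left(-37\right) \right)}}{-12930 - 10574} = \frac{33315}{15895} + \frac{\left(\left(-1\right) \left(-37\right)\right)^{2} - \frac{10}{131} - 10 \left(\left(-1\right) \left(-37\right)\right) + \frac{\left(-1\right) \left(-37\right)}{131}}{-12930 - 10574} = 33315 \cdot \frac{1}{15895} + \frac{37^{2} - \frac{10}{131} - 370 + \frac{1}{131} \cdot 37}{-12930 - 10574} = \frac{6663}{3179} + \frac{1369 - \frac{10}{131} - 370 + \frac{37}{131}}{-23504} = \frac{6663}{3179} + \frac{130896}{131} \left(- \frac{1}{23504}\right) = \frac{6663}{3179} - \frac{8181}{192439} = \frac{1256213658}{611763581}$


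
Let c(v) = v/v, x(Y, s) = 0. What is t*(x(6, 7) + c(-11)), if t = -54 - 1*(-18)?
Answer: -36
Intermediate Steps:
t = -36 (t = -54 + 18 = -36)
c(v) = 1
t*(x(6, 7) + c(-11)) = -36*(0 + 1) = -36*1 = -36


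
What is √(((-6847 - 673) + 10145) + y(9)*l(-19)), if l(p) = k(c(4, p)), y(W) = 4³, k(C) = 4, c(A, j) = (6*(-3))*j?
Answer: √2881 ≈ 53.675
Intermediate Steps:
c(A, j) = -18*j
y(W) = 64
l(p) = 4
√(((-6847 - 673) + 10145) + y(9)*l(-19)) = √(((-6847 - 673) + 10145) + 64*4) = √((-7520 + 10145) + 256) = √(2625 + 256) = √2881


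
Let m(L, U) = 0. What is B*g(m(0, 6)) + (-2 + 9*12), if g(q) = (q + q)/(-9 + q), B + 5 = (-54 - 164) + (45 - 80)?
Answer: 106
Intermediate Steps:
B = -258 (B = -5 + ((-54 - 164) + (45 - 80)) = -5 + (-218 - 35) = -5 - 253 = -258)
g(q) = 2*q/(-9 + q) (g(q) = (2*q)/(-9 + q) = 2*q/(-9 + q))
B*g(m(0, 6)) + (-2 + 9*12) = -516*0/(-9 + 0) + (-2 + 9*12) = -516*0/(-9) + (-2 + 108) = -516*0*(-1)/9 + 106 = -258*0 + 106 = 0 + 106 = 106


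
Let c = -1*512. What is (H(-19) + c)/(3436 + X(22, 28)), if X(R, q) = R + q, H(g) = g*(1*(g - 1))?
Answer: -22/581 ≈ -0.037866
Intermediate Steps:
c = -512
H(g) = g*(-1 + g) (H(g) = g*(1*(-1 + g)) = g*(-1 + g))
(H(-19) + c)/(3436 + X(22, 28)) = (-19*(-1 - 19) - 512)/(3436 + (22 + 28)) = (-19*(-20) - 512)/(3436 + 50) = (380 - 512)/3486 = -132*1/3486 = -22/581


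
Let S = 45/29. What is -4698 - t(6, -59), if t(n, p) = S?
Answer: -136287/29 ≈ -4699.6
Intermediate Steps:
S = 45/29 (S = 45*(1/29) = 45/29 ≈ 1.5517)
t(n, p) = 45/29
-4698 - t(6, -59) = -4698 - 1*45/29 = -4698 - 45/29 = -136287/29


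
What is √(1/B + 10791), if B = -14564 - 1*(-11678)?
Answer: 5*√3595127718/2886 ≈ 103.88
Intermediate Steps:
B = -2886 (B = -14564 + 11678 = -2886)
√(1/B + 10791) = √(1/(-2886) + 10791) = √(-1/2886 + 10791) = √(31142825/2886) = 5*√3595127718/2886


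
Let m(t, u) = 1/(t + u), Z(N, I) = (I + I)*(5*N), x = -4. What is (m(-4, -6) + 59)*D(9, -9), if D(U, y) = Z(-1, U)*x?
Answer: 21204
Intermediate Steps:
Z(N, I) = 10*I*N (Z(N, I) = (2*I)*(5*N) = 10*I*N)
D(U, y) = 40*U (D(U, y) = (10*U*(-1))*(-4) = -10*U*(-4) = 40*U)
(m(-4, -6) + 59)*D(9, -9) = (1/(-4 - 6) + 59)*(40*9) = (1/(-10) + 59)*360 = (-1/10 + 59)*360 = (589/10)*360 = 21204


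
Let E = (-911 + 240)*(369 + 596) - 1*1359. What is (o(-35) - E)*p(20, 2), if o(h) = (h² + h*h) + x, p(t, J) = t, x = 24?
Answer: 13026960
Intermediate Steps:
o(h) = 24 + 2*h² (o(h) = (h² + h*h) + 24 = (h² + h²) + 24 = 2*h² + 24 = 24 + 2*h²)
E = -648874 (E = -671*965 - 1359 = -647515 - 1359 = -648874)
(o(-35) - E)*p(20, 2) = ((24 + 2*(-35)²) - 1*(-648874))*20 = ((24 + 2*1225) + 648874)*20 = ((24 + 2450) + 648874)*20 = (2474 + 648874)*20 = 651348*20 = 13026960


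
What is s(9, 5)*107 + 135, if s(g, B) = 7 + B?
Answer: 1419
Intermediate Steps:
s(9, 5)*107 + 135 = (7 + 5)*107 + 135 = 12*107 + 135 = 1284 + 135 = 1419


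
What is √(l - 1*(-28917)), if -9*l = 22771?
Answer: √237482/3 ≈ 162.44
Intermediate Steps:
l = -22771/9 (l = -⅑*22771 = -22771/9 ≈ -2530.1)
√(l - 1*(-28917)) = √(-22771/9 - 1*(-28917)) = √(-22771/9 + 28917) = √(237482/9) = √237482/3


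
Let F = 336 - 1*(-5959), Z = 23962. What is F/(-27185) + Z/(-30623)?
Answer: -168835751/166497251 ≈ -1.0140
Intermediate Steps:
F = 6295 (F = 336 + 5959 = 6295)
F/(-27185) + Z/(-30623) = 6295/(-27185) + 23962/(-30623) = 6295*(-1/27185) + 23962*(-1/30623) = -1259/5437 - 23962/30623 = -168835751/166497251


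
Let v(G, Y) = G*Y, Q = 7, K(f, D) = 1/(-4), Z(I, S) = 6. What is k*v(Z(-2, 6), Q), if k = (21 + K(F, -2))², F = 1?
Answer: 144669/8 ≈ 18084.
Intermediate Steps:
K(f, D) = -¼
k = 6889/16 (k = (21 - ¼)² = (83/4)² = 6889/16 ≈ 430.56)
k*v(Z(-2, 6), Q) = 6889*(6*7)/16 = (6889/16)*42 = 144669/8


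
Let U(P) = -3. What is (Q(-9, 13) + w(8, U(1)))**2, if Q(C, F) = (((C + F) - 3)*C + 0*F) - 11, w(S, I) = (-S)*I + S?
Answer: 144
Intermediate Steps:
w(S, I) = S - I*S (w(S, I) = -I*S + S = S - I*S)
Q(C, F) = -11 + C*(-3 + C + F) (Q(C, F) = ((-3 + C + F)*C + 0) - 11 = (C*(-3 + C + F) + 0) - 11 = C*(-3 + C + F) - 11 = -11 + C*(-3 + C + F))
(Q(-9, 13) + w(8, U(1)))**2 = ((-11 + (-9)**2 - 3*(-9) - 9*13) + 8*(1 - 1*(-3)))**2 = ((-11 + 81 + 27 - 117) + 8*(1 + 3))**2 = (-20 + 8*4)**2 = (-20 + 32)**2 = 12**2 = 144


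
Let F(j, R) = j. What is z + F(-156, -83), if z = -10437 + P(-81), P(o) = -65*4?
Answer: -10853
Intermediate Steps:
P(o) = -260
z = -10697 (z = -10437 - 260 = -10697)
z + F(-156, -83) = -10697 - 156 = -10853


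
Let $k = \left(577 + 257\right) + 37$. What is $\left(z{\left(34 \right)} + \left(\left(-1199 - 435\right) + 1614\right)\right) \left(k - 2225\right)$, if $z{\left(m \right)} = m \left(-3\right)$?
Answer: $165188$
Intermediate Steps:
$z{\left(m \right)} = - 3 m$
$k = 871$ ($k = 834 + 37 = 871$)
$\left(z{\left(34 \right)} + \left(\left(-1199 - 435\right) + 1614\right)\right) \left(k - 2225\right) = \left(\left(-3\right) 34 + \left(\left(-1199 - 435\right) + 1614\right)\right) \left(871 - 2225\right) = \left(-102 + \left(-1634 + 1614\right)\right) \left(-1354\right) = \left(-102 - 20\right) \left(-1354\right) = \left(-122\right) \left(-1354\right) = 165188$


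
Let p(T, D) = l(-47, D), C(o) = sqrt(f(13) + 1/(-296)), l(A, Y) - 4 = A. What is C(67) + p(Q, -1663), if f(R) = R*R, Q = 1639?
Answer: -43 + sqrt(3701702)/148 ≈ -30.000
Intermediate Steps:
l(A, Y) = 4 + A
f(R) = R**2
C(o) = sqrt(3701702)/148 (C(o) = sqrt(13**2 + 1/(-296)) = sqrt(169 - 1/296) = sqrt(50023/296) = sqrt(3701702)/148)
p(T, D) = -43 (p(T, D) = 4 - 47 = -43)
C(67) + p(Q, -1663) = sqrt(3701702)/148 - 43 = -43 + sqrt(3701702)/148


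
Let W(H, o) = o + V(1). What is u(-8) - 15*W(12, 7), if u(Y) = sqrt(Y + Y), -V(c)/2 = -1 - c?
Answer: -165 + 4*I ≈ -165.0 + 4.0*I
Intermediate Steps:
V(c) = 2 + 2*c (V(c) = -2*(-1 - c) = 2 + 2*c)
u(Y) = sqrt(2)*sqrt(Y) (u(Y) = sqrt(2*Y) = sqrt(2)*sqrt(Y))
W(H, o) = 4 + o (W(H, o) = o + (2 + 2*1) = o + (2 + 2) = o + 4 = 4 + o)
u(-8) - 15*W(12, 7) = sqrt(2)*sqrt(-8) - 15*(4 + 7) = sqrt(2)*(2*I*sqrt(2)) - 15*11 = 4*I - 165 = -165 + 4*I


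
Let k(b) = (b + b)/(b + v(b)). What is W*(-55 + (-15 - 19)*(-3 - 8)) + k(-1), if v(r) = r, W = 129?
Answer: 41152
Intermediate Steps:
k(b) = 1 (k(b) = (b + b)/(b + b) = (2*b)/((2*b)) = (2*b)*(1/(2*b)) = 1)
W*(-55 + (-15 - 19)*(-3 - 8)) + k(-1) = 129*(-55 + (-15 - 19)*(-3 - 8)) + 1 = 129*(-55 - 34*(-11)) + 1 = 129*(-55 + 374) + 1 = 129*319 + 1 = 41151 + 1 = 41152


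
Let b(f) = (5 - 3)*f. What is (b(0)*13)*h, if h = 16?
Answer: 0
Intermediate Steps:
b(f) = 2*f
(b(0)*13)*h = ((2*0)*13)*16 = (0*13)*16 = 0*16 = 0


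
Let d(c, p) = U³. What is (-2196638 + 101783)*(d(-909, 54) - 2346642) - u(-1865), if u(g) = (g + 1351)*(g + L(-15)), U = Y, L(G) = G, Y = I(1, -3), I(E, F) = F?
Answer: 4915930321675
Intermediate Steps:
Y = -3
U = -3
d(c, p) = -27 (d(c, p) = (-3)³ = -27)
u(g) = (-15 + g)*(1351 + g) (u(g) = (g + 1351)*(g - 15) = (1351 + g)*(-15 + g) = (-15 + g)*(1351 + g))
(-2196638 + 101783)*(d(-909, 54) - 2346642) - u(-1865) = (-2196638 + 101783)*(-27 - 2346642) - (-20265 + (-1865)² + 1336*(-1865)) = -2094855*(-2346669) - (-20265 + 3478225 - 2491640) = 4915931287995 - 1*966320 = 4915931287995 - 966320 = 4915930321675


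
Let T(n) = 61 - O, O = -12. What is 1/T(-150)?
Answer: 1/73 ≈ 0.013699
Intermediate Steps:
T(n) = 73 (T(n) = 61 - 1*(-12) = 61 + 12 = 73)
1/T(-150) = 1/73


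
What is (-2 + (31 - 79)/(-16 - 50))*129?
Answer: -1806/11 ≈ -164.18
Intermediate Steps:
(-2 + (31 - 79)/(-16 - 50))*129 = (-2 - 48/(-66))*129 = (-2 - 48*(-1/66))*129 = (-2 + 8/11)*129 = -14/11*129 = -1806/11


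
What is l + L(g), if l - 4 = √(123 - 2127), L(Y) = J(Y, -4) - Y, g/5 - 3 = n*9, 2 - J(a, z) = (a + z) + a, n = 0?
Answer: -35 + 2*I*√501 ≈ -35.0 + 44.766*I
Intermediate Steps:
J(a, z) = 2 - z - 2*a (J(a, z) = 2 - ((a + z) + a) = 2 - (z + 2*a) = 2 + (-z - 2*a) = 2 - z - 2*a)
g = 15 (g = 15 + 5*(0*9) = 15 + 5*0 = 15 + 0 = 15)
L(Y) = 6 - 3*Y (L(Y) = (2 - 1*(-4) - 2*Y) - Y = (2 + 4 - 2*Y) - Y = (6 - 2*Y) - Y = 6 - 3*Y)
l = 4 + 2*I*√501 (l = 4 + √(123 - 2127) = 4 + √(-2004) = 4 + 2*I*√501 ≈ 4.0 + 44.766*I)
l + L(g) = (4 + 2*I*√501) + (6 - 3*15) = (4 + 2*I*√501) + (6 - 45) = (4 + 2*I*√501) - 39 = -35 + 2*I*√501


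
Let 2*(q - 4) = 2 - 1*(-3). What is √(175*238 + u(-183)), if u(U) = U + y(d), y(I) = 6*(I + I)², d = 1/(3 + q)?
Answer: √14969683/19 ≈ 203.64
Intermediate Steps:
q = 13/2 (q = 4 + (2 - 1*(-3))/2 = 4 + (2 + 3)/2 = 4 + (½)*5 = 4 + 5/2 = 13/2 ≈ 6.5000)
d = 2/19 (d = 1/(3 + 13/2) = 1/(19/2) = 2/19 ≈ 0.10526)
y(I) = 24*I² (y(I) = 6*(2*I)² = 6*(4*I²) = 24*I²)
u(U) = 96/361 + U (u(U) = U + 24*(2/19)² = U + 24*(4/361) = U + 96/361 = 96/361 + U)
√(175*238 + u(-183)) = √(175*238 + (96/361 - 183)) = √(41650 - 65967/361) = √(14969683/361) = √14969683/19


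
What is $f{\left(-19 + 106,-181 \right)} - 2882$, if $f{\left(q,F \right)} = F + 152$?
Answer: $-2911$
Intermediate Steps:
$f{\left(q,F \right)} = 152 + F$
$f{\left(-19 + 106,-181 \right)} - 2882 = \left(152 - 181\right) - 2882 = -29 - 2882 = -2911$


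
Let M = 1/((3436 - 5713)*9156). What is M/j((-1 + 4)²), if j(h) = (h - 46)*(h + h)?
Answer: 1/13884909192 ≈ 7.2021e-11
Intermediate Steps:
M = -1/20848212 (M = (1/9156)/(-2277) = -1/2277*1/9156 = -1/20848212 ≈ -4.7966e-8)
j(h) = 2*h*(-46 + h) (j(h) = (-46 + h)*(2*h) = 2*h*(-46 + h))
M/j((-1 + 4)²) = -1/(2*(-1 + 4)²*(-46 + (-1 + 4)²))/20848212 = -1/(18*(-46 + 3²))/20848212 = -1/(18*(-46 + 9))/20848212 = -1/(20848212*(2*9*(-37))) = -1/20848212/(-666) = -1/20848212*(-1/666) = 1/13884909192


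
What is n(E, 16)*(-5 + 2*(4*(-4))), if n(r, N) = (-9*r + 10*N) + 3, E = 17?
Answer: -370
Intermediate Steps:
n(r, N) = 3 - 9*r + 10*N
n(E, 16)*(-5 + 2*(4*(-4))) = (3 - 9*17 + 10*16)*(-5 + 2*(4*(-4))) = (3 - 153 + 160)*(-5 + 2*(-16)) = 10*(-5 - 32) = 10*(-37) = -370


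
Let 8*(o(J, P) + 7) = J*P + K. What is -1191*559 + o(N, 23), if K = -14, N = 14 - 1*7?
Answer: -5326061/8 ≈ -6.6576e+5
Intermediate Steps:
N = 7 (N = 14 - 7 = 7)
o(J, P) = -35/4 + J*P/8 (o(J, P) = -7 + (J*P - 14)/8 = -7 + (-14 + J*P)/8 = -7 + (-7/4 + J*P/8) = -35/4 + J*P/8)
-1191*559 + o(N, 23) = -1191*559 + (-35/4 + (⅛)*7*23) = -665769 + (-35/4 + 161/8) = -665769 + 91/8 = -5326061/8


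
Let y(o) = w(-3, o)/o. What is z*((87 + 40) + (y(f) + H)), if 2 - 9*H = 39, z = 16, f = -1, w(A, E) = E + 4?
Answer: 17264/9 ≈ 1918.2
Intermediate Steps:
w(A, E) = 4 + E
y(o) = (4 + o)/o
H = -37/9 (H = 2/9 - 1/9*39 = 2/9 - 13/3 = -37/9 ≈ -4.1111)
z*((87 + 40) + (y(f) + H)) = 16*((87 + 40) + ((4 - 1)/(-1) - 37/9)) = 16*(127 + (-1*3 - 37/9)) = 16*(127 + (-3 - 37/9)) = 16*(127 - 64/9) = 16*(1079/9) = 17264/9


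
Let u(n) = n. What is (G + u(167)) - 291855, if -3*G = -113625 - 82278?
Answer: -226387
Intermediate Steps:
G = 65301 (G = -(-113625 - 82278)/3 = -1/3*(-195903) = 65301)
(G + u(167)) - 291855 = (65301 + 167) - 291855 = 65468 - 291855 = -226387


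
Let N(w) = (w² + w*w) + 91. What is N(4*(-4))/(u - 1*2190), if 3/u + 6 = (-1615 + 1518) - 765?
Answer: -174468/633641 ≈ -0.27534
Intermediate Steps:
u = -3/868 (u = 3/(-6 + ((-1615 + 1518) - 765)) = 3/(-6 + (-97 - 765)) = 3/(-6 - 862) = 3/(-868) = 3*(-1/868) = -3/868 ≈ -0.0034562)
N(w) = 91 + 2*w² (N(w) = (w² + w²) + 91 = 2*w² + 91 = 91 + 2*w²)
N(4*(-4))/(u - 1*2190) = (91 + 2*(4*(-4))²)/(-3/868 - 1*2190) = (91 + 2*(-16)²)/(-3/868 - 2190) = (91 + 2*256)/(-1900923/868) = (91 + 512)*(-868/1900923) = 603*(-868/1900923) = -174468/633641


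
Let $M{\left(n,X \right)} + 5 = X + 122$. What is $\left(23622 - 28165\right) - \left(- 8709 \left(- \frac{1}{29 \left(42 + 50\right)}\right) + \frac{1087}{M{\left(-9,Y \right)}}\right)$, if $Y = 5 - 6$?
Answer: $- \frac{6077217}{1334} \approx -4555.6$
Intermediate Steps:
$Y = -1$ ($Y = 5 - 6 = -1$)
$M{\left(n,X \right)} = 117 + X$ ($M{\left(n,X \right)} = -5 + \left(X + 122\right) = -5 + \left(122 + X\right) = 117 + X$)
$\left(23622 - 28165\right) - \left(- 8709 \left(- \frac{1}{29 \left(42 + 50\right)}\right) + \frac{1087}{M{\left(-9,Y \right)}}\right) = \left(23622 - 28165\right) + \left(- \frac{1087}{117 - 1} + \frac{8709}{\left(42 + 50\right) \left(-29\right)}\right) = -4543 + \left(- \frac{1087}{116} + \frac{8709}{92 \left(-29\right)}\right) = -4543 + \left(\left(-1087\right) \frac{1}{116} + \frac{8709}{-2668}\right) = -4543 + \left(- \frac{1087}{116} + 8709 \left(- \frac{1}{2668}\right)\right) = -4543 - \frac{16855}{1334} = - \frac{6077217}{1334}$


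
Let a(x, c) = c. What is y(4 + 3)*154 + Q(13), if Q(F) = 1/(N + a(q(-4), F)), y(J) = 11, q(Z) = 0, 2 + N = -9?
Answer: 3389/2 ≈ 1694.5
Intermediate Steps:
N = -11 (N = -2 - 9 = -11)
Q(F) = 1/(-11 + F)
y(4 + 3)*154 + Q(13) = 11*154 + 1/(-11 + 13) = 1694 + 1/2 = 1694 + ½ = 3389/2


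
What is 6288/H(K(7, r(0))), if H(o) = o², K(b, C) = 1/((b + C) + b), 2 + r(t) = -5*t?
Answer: 905472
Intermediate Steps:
r(t) = -2 - 5*t
K(b, C) = 1/(C + 2*b) (K(b, C) = 1/((C + b) + b) = 1/(C + 2*b))
6288/H(K(7, r(0))) = 6288/((1/((-2 - 5*0) + 2*7))²) = 6288/((1/((-2 + 0) + 14))²) = 6288/((1/(-2 + 14))²) = 6288/((1/12)²) = 6288/(1/144) = 6288*144 = 905472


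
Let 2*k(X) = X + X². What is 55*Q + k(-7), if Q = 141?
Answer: 7776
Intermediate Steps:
k(X) = X/2 + X²/2 (k(X) = (X + X²)/2 = X/2 + X²/2)
55*Q + k(-7) = 55*141 + (½)*(-7)*(1 - 7) = 7755 + (½)*(-7)*(-6) = 7755 + 21 = 7776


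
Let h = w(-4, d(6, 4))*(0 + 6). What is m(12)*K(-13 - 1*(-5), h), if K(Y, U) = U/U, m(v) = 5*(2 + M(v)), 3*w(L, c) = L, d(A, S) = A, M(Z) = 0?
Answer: 10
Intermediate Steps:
w(L, c) = L/3
m(v) = 10 (m(v) = 5*(2 + 0) = 5*2 = 10)
h = -8 (h = ((1/3)*(-4))*(0 + 6) = -4/3*6 = -8)
K(Y, U) = 1
m(12)*K(-13 - 1*(-5), h) = 10*1 = 10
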